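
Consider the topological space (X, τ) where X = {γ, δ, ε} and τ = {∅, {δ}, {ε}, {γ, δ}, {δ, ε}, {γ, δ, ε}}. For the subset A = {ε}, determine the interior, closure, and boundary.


int(A) = {ε}, cl(A) = {ε}, ∂A = ∅.

Closed sets in (X, τ) are complements of opens:
  closed(X, τ) = {∅, {γ}, {ε}, {γ, δ}, {γ, ε}, {γ, δ, ε}}.
int(A) = ⋃ {U ∈ τ : U ⊆ A}. Opens contained in A: ∅, {ε}.
Taking the union of these: int(A) = {ε}.
cl(A) = ⋂ {C closed : A ⊆ C}. Closed sets containing A: {ε}, {γ, ε}, {γ, δ, ε}.
Intersecting these: cl(A) = {ε}.
∂A = cl(A) ∖ int(A) = {ε} ∖ {ε} = ∅.


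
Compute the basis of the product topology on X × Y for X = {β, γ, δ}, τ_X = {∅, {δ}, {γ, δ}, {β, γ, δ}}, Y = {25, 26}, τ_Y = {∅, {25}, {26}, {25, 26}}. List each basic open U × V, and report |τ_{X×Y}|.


Basis B = {∅ × ∅, {δ} × {25}, {δ} × {26}, {γ, δ} × {25}, {γ, δ} × {26}, {δ} × {25, 26}, {β, γ, δ} × {25}, {β, γ, δ} × {26}, {γ, δ} × {25, 26}, {β, γ, δ} × {25, 26}}; |τ_{X×Y}| = 16.

Enumerate products U × V with U ∈ τ_X, V ∈ τ_Y (deduplicated):
  ∅ × ∅ = {} (∅)
  {δ} × {25} = {(δ,25)}
  {δ} × {26} = {(δ,26)}
  {γ, δ} × {25} = {(γ,25), (δ,25)}
  {γ, δ} × {26} = {(γ,26), (δ,26)}
  {δ} × {25, 26} = {(δ,25), (δ,26)}
  {β, γ, δ} × {25} = {(β,25), (γ,25), (δ,25)}
  {β, γ, δ} × {26} = {(β,26), (γ,26), (δ,26)}
  {γ, δ} × {25, 26} = {(γ,25), (γ,26), (δ,25), (δ,26)}
  {β, γ, δ} × {25, 26} = {(β,25), (β,26), (γ,25), (γ,26), (δ,25), (δ,26)}
These 10 distinct sets form the basis B.
Close under arbitrary unions to get τ_{X×Y}; counting gives |τ_{X×Y}| = 16.


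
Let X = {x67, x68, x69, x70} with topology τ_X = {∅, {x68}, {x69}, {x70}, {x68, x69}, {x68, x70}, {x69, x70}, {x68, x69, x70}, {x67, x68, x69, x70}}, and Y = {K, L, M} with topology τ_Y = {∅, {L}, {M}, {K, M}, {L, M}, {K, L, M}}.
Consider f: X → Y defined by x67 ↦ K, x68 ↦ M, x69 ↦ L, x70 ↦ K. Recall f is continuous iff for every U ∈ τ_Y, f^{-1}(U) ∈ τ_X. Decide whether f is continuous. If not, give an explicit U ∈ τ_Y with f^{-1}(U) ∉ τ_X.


f is NOT continuous.

Compute f^{-1}(U) for each U ∈ τ_Y:
  U = ∅: f^{-1}(U) = ∅ ∈ τ_X ✓.
  U = {L}: f^{-1}(U) = {x69} ∈ τ_X ✓.
  U = {M}: f^{-1}(U) = {x68} ∈ τ_X ✓.
  U = {K, M}: f^{-1}(U) = {x67, x68, x70} ∉ τ_X ✗.
  U = {L, M}: f^{-1}(U) = {x68, x69} ∈ τ_X ✓.
  U = {K, L, M}: f^{-1}(U) = {x67, x68, x69, x70} ∈ τ_X ✓.
Found U = {K, M} with f^{-1}(U) = {x67, x68, x70} not in τ_X. Therefore f is NOT continuous.


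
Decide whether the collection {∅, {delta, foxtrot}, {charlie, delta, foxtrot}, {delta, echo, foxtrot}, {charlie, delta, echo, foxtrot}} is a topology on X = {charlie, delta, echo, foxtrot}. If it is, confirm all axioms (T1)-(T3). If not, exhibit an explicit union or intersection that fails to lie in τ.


τ IS a topology on X.

Axiom (T1): ∅ ∈ τ? Yes; X ∈ τ? Yes.
Axiom (T2/T3): check pairwise unions and intersections of members of τ.
All pairwise intersections and unions checked — each lies in τ. Therefore τ satisfies (T1), (T2), (T3): it IS a topology on X.


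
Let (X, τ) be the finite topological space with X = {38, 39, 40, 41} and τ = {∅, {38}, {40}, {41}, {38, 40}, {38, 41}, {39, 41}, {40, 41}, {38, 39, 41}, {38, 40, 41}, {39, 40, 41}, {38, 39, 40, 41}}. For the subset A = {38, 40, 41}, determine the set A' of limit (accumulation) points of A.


A' = {39}

For each x ∈ X, list the open sets U ∈ τ with x ∈ U, then check whether U ∩ (A ∖ {x}) ≠ ∅ for every such U.
  x = 38: open {38} ∋ x has {38} ∩ (A ∖ {38}) = ∅, so x is NOT a limit point.
  x = 39: opens ∋ x are {39, 41}, {38, 39, 41}, {39, 40, 41}, {38, 39, 40, 41}; each meets A ∖ {39}, so x IS a limit point.
  x = 40: open {40} ∋ x has {40} ∩ (A ∖ {40}) = ∅, so x is NOT a limit point.
  x = 41: open {41} ∋ x has {41} ∩ (A ∖ {41}) = ∅, so x is NOT a limit point.
Collecting: A' = {39}.


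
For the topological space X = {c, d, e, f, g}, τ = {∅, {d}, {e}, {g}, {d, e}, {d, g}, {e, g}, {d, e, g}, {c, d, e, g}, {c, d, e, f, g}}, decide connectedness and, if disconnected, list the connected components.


(X, τ) is connected.

Find clopen sets (U ∈ τ with X ∖ U ∈ τ):
  U = ∅, X ∖ U = {c, d, e, f, g} — both open, so U is clopen.
  U = {c, d, e, f, g}, X ∖ U = ∅ — both open, so U is clopen.
Only trivial clopens (∅ and X) exist, so (X, τ) is connected.
Compute connected components by grouping points that agree on all clopens:
  component: {c, d, e, f, g}


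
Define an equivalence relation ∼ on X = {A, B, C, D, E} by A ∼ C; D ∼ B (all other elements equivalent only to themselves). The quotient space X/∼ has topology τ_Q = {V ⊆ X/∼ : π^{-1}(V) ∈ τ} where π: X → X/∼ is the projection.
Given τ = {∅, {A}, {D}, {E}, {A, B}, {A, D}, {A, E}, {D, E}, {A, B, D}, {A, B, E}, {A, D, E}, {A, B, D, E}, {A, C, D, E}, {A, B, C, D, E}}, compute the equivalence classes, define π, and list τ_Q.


X/∼ = {[A=C], [B=D], [E]}; |τ_Q| = 3.

Equivalence classes: [A=C], [B=D], [E].
Quotient map π: X → X/∼ sends A ↦ [A=C], B ↦ [B=D], C ↦ [A=C], D ↦ [B=D], E ↦ [E].
For each subset V ⊆ X/∼, compute π^{-1}(V) ⊆ X and check whether π^{-1}(V) ∈ τ. V is open in τ_Q iff π^{-1}(V) ∈ τ.
  V = {}: π^{-1}(V) = ∅ ∈ τ ✓.
  V = {[A=C]}: π^{-1}(V) = {A, C} ∉ τ ✗.
  V = {[B=D]}: π^{-1}(V) = {B, D} ∉ τ ✗.
  V = {[A=C], [B=D]}: π^{-1}(V) = {A, B, C, D} ∉ τ ✗.
  V = {[E]}: π^{-1}(V) = {E} ∈ τ ✓.
  V = {[A=C], [E]}: π^{-1}(V) = {A, C, E} ∉ τ ✗.
  V = {[B=D], [E]}: π^{-1}(V) = {B, D, E} ∉ τ ✗.
  V = {[A=C], [B=D], [E]}: π^{-1}(V) = {A, B, C, D, E} ∈ τ ✓.
Open sets in the quotient: τ_Q = {{}, {[E]}, {[A=C], [B=D], [E]}} (3 elements).


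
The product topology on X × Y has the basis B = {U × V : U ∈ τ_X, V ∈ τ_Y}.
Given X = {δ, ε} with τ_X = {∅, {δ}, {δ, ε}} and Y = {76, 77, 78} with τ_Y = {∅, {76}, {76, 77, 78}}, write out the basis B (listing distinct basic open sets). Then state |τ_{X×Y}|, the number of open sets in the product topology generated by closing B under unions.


Basis B = {∅ × ∅, {δ} × {76}, {δ, ε} × {76}, {δ} × {76, 77, 78}, {δ, ε} × {76, 77, 78}}; |τ_{X×Y}| = 6.

Enumerate products U × V with U ∈ τ_X, V ∈ τ_Y (deduplicated):
  ∅ × ∅ = {} (∅)
  {δ} × {76} = {(δ,76)}
  {δ, ε} × {76} = {(δ,76), (ε,76)}
  {δ} × {76, 77, 78} = {(δ,76), (δ,77), (δ,78)}
  {δ, ε} × {76, 77, 78} = {(δ,76), (δ,77), (δ,78), (ε,76), (ε,77), (ε,78)}
These 5 distinct sets form the basis B.
Close under arbitrary unions to get τ_{X×Y}; counting gives |τ_{X×Y}| = 6.


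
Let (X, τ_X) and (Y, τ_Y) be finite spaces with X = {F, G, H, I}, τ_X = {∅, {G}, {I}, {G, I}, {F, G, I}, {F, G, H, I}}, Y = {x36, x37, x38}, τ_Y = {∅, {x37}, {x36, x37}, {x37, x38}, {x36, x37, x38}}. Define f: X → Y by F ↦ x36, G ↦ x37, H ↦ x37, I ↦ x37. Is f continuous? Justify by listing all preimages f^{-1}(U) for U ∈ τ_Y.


f is NOT continuous.

Compute f^{-1}(U) for each U ∈ τ_Y:
  U = ∅: f^{-1}(U) = ∅ ∈ τ_X ✓.
  U = {x37}: f^{-1}(U) = {G, H, I} ∉ τ_X ✗.
  U = {x36, x37}: f^{-1}(U) = {F, G, H, I} ∈ τ_X ✓.
  U = {x37, x38}: f^{-1}(U) = {G, H, I} ∉ τ_X ✗.
  U = {x36, x37, x38}: f^{-1}(U) = {F, G, H, I} ∈ τ_X ✓.
Found U = {x37} with f^{-1}(U) = {G, H, I} not in τ_X. Therefore f is NOT continuous.


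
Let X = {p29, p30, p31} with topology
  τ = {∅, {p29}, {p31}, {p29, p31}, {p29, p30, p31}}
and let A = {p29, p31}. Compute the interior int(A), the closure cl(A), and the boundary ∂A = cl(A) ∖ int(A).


int(A) = {p29, p31}, cl(A) = {p29, p30, p31}, ∂A = {p30}.

Closed sets in (X, τ) are complements of opens:
  closed(X, τ) = {∅, {p30}, {p29, p30}, {p30, p31}, {p29, p30, p31}}.
int(A) = ⋃ {U ∈ τ : U ⊆ A}. Opens contained in A: ∅, {p29}, {p31}, {p29, p31}.
Taking the union of these: int(A) = {p29, p31}.
cl(A) = ⋂ {C closed : A ⊆ C}. Closed sets containing A: {p29, p30, p31}.
Intersecting these: cl(A) = {p29, p30, p31}.
∂A = cl(A) ∖ int(A) = {p29, p30, p31} ∖ {p29, p31} = {p30}.


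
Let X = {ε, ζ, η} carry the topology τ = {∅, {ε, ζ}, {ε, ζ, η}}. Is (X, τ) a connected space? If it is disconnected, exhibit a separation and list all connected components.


(X, τ) is connected.

Find clopen sets (U ∈ τ with X ∖ U ∈ τ):
  U = ∅, X ∖ U = {ε, ζ, η} — both open, so U is clopen.
  U = {ε, ζ, η}, X ∖ U = ∅ — both open, so U is clopen.
Only trivial clopens (∅ and X) exist, so (X, τ) is connected.
Compute connected components by grouping points that agree on all clopens:
  component: {ε, ζ, η}


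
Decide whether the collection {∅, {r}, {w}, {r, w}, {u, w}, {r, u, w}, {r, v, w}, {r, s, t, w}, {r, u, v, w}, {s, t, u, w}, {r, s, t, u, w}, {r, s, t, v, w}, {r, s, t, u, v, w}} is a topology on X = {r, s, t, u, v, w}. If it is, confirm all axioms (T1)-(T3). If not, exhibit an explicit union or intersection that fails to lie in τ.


τ is NOT a topology on X.

Axiom (T1): ∅ ∈ τ? Yes; X ∈ τ? Yes.
Axiom (T2/T3): check pairwise unions and intersections of members of τ.
Counterexample for (T3): {r, s, t, w} ∩ {s, t, u, w} = {s, t, w} ∉ τ. Therefore τ is NOT a topology.


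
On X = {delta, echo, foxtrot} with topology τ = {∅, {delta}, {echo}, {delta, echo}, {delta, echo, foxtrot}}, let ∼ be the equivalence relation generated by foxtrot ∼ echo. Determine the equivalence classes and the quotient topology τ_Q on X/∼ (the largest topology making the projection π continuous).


X/∼ = {[delta], [echo=foxtrot]}; |τ_Q| = 3.

Equivalence classes: [delta], [echo=foxtrot].
Quotient map π: X → X/∼ sends delta ↦ [delta], echo ↦ [echo=foxtrot], foxtrot ↦ [echo=foxtrot].
For each subset V ⊆ X/∼, compute π^{-1}(V) ⊆ X and check whether π^{-1}(V) ∈ τ. V is open in τ_Q iff π^{-1}(V) ∈ τ.
  V = {}: π^{-1}(V) = ∅ ∈ τ ✓.
  V = {[delta]}: π^{-1}(V) = {delta} ∈ τ ✓.
  V = {[echo=foxtrot]}: π^{-1}(V) = {echo, foxtrot} ∉ τ ✗.
  V = {[delta], [echo=foxtrot]}: π^{-1}(V) = {delta, echo, foxtrot} ∈ τ ✓.
Open sets in the quotient: τ_Q = {{}, {[delta]}, {[delta], [echo=foxtrot]}} (3 elements).


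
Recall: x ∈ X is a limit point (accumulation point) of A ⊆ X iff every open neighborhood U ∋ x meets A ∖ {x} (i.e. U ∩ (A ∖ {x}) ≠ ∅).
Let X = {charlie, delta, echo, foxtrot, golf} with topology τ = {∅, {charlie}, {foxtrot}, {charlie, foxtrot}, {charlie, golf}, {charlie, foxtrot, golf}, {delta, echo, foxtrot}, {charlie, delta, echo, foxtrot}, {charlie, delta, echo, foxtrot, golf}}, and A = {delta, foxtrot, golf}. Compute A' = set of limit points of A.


A' = {delta, echo}

For each x ∈ X, list the open sets U ∈ τ with x ∈ U, then check whether U ∩ (A ∖ {x}) ≠ ∅ for every such U.
  x = charlie: open {charlie} ∋ x has {charlie} ∩ (A ∖ {charlie}) = ∅, so x is NOT a limit point.
  x = delta: opens ∋ x are {delta, echo, foxtrot}, {charlie, delta, echo, foxtrot}, {charlie, delta, echo, foxtrot, golf}; each meets A ∖ {delta}, so x IS a limit point.
  x = echo: opens ∋ x are {delta, echo, foxtrot}, {charlie, delta, echo, foxtrot}, {charlie, delta, echo, foxtrot, golf}; each meets A ∖ {echo}, so x IS a limit point.
  x = foxtrot: open {foxtrot} ∋ x has {foxtrot} ∩ (A ∖ {foxtrot}) = ∅, so x is NOT a limit point.
  x = golf: open {charlie, golf} ∋ x has {charlie, golf} ∩ (A ∖ {golf}) = ∅, so x is NOT a limit point.
Collecting: A' = {delta, echo}.


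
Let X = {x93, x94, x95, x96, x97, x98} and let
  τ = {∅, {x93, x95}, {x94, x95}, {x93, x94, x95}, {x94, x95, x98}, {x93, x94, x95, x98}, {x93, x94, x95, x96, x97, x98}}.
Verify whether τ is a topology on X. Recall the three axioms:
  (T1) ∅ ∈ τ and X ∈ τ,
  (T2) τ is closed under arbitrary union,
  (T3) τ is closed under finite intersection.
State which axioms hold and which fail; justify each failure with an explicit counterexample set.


τ is NOT a topology on X.

Axiom (T1): ∅ ∈ τ? Yes; X ∈ τ? Yes.
Axiom (T2/T3): check pairwise unions and intersections of members of τ.
Counterexample for (T3): {x93, x95} ∩ {x94, x95} = {x95} ∉ τ. Therefore τ is NOT a topology.


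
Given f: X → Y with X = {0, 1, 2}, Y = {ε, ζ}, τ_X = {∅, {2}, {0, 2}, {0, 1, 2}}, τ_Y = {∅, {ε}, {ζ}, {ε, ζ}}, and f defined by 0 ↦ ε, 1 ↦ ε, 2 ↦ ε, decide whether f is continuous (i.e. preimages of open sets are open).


f IS continuous.

Compute f^{-1}(U) for each U ∈ τ_Y:
  U = ∅: f^{-1}(U) = ∅ ∈ τ_X ✓.
  U = {ε}: f^{-1}(U) = {0, 1, 2} ∈ τ_X ✓.
  U = {ζ}: f^{-1}(U) = ∅ ∈ τ_X ✓.
  U = {ε, ζ}: f^{-1}(U) = {0, 1, 2} ∈ τ_X ✓.
Every preimage lies in τ_X, so f IS continuous.


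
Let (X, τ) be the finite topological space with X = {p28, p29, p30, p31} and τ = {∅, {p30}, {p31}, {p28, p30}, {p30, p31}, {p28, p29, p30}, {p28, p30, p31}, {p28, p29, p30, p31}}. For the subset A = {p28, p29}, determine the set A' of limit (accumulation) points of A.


A' = {p29}

For each x ∈ X, list the open sets U ∈ τ with x ∈ U, then check whether U ∩ (A ∖ {x}) ≠ ∅ for every such U.
  x = p28: open {p28, p30} ∋ x has {p28, p30} ∩ (A ∖ {p28}) = ∅, so x is NOT a limit point.
  x = p29: opens ∋ x are {p28, p29, p30}, {p28, p29, p30, p31}; each meets A ∖ {p29}, so x IS a limit point.
  x = p30: open {p30} ∋ x has {p30} ∩ (A ∖ {p30}) = ∅, so x is NOT a limit point.
  x = p31: open {p31} ∋ x has {p31} ∩ (A ∖ {p31}) = ∅, so x is NOT a limit point.
Collecting: A' = {p29}.


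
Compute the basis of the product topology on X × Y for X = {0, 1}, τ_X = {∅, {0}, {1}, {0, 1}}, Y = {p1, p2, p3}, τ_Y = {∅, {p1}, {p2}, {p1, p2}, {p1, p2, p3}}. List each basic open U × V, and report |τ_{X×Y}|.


Basis B = {∅ × ∅, {0} × {p1}, {0} × {p2}, {1} × {p1}, {1} × {p2}, {0} × {p1, p2}, {0, 1} × {p1}, {0, 1} × {p2}, {1} × {p1, p2}, {0} × {p1, p2, p3}, {1} × {p1, p2, p3}, {0, 1} × {p1, p2}, {0, 1} × {p1, p2, p3}}; |τ_{X×Y}| = 25.

Enumerate products U × V with U ∈ τ_X, V ∈ τ_Y (deduplicated):
  ∅ × ∅ = {} (∅)
  {0} × {p1} = {(0,p1)}
  {0} × {p2} = {(0,p2)}
  {1} × {p1} = {(1,p1)}
  {1} × {p2} = {(1,p2)}
  {0} × {p1, p2} = {(0,p1), (0,p2)}
  {0, 1} × {p1} = {(0,p1), (1,p1)}
  {0, 1} × {p2} = {(0,p2), (1,p2)}
  {1} × {p1, p2} = {(1,p1), (1,p2)}
  {0} × {p1, p2, p3} = {(0,p1), (0,p2), (0,p3)}
  {1} × {p1, p2, p3} = {(1,p1), (1,p2), (1,p3)}
  {0, 1} × {p1, p2} = {(0,p1), (0,p2), (1,p1), (1,p2)}
  {0, 1} × {p1, p2, p3} = {(0,p1), (0,p2), (0,p3), (1,p1), (1,p2), (1,p3)}
These 13 distinct sets form the basis B.
Close under arbitrary unions to get τ_{X×Y}; counting gives |τ_{X×Y}| = 25.


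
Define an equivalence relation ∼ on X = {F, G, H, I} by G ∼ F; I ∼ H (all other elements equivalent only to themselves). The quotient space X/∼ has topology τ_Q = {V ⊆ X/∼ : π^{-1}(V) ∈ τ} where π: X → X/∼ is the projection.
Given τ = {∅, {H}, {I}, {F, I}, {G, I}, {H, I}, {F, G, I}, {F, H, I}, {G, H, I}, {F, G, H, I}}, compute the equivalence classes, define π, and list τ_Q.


X/∼ = {[F=G], [H=I]}; |τ_Q| = 3.

Equivalence classes: [F=G], [H=I].
Quotient map π: X → X/∼ sends F ↦ [F=G], G ↦ [F=G], H ↦ [H=I], I ↦ [H=I].
For each subset V ⊆ X/∼, compute π^{-1}(V) ⊆ X and check whether π^{-1}(V) ∈ τ. V is open in τ_Q iff π^{-1}(V) ∈ τ.
  V = {}: π^{-1}(V) = ∅ ∈ τ ✓.
  V = {[F=G]}: π^{-1}(V) = {F, G} ∉ τ ✗.
  V = {[H=I]}: π^{-1}(V) = {H, I} ∈ τ ✓.
  V = {[F=G], [H=I]}: π^{-1}(V) = {F, G, H, I} ∈ τ ✓.
Open sets in the quotient: τ_Q = {{}, {[H=I]}, {[F=G], [H=I]}} (3 elements).


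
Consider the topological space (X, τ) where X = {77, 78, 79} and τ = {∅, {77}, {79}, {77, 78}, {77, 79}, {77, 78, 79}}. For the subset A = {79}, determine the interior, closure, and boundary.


int(A) = {79}, cl(A) = {79}, ∂A = ∅.

Closed sets in (X, τ) are complements of opens:
  closed(X, τ) = {∅, {78}, {79}, {77, 78}, {78, 79}, {77, 78, 79}}.
int(A) = ⋃ {U ∈ τ : U ⊆ A}. Opens contained in A: ∅, {79}.
Taking the union of these: int(A) = {79}.
cl(A) = ⋂ {C closed : A ⊆ C}. Closed sets containing A: {79}, {78, 79}, {77, 78, 79}.
Intersecting these: cl(A) = {79}.
∂A = cl(A) ∖ int(A) = {79} ∖ {79} = ∅.


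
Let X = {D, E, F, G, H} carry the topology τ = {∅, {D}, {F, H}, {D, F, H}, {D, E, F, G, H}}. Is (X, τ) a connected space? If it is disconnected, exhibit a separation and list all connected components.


(X, τ) is connected.

Find clopen sets (U ∈ τ with X ∖ U ∈ τ):
  U = ∅, X ∖ U = {D, E, F, G, H} — both open, so U is clopen.
  U = {D, E, F, G, H}, X ∖ U = ∅ — both open, so U is clopen.
Only trivial clopens (∅ and X) exist, so (X, τ) is connected.
Compute connected components by grouping points that agree on all clopens:
  component: {D, E, F, G, H}


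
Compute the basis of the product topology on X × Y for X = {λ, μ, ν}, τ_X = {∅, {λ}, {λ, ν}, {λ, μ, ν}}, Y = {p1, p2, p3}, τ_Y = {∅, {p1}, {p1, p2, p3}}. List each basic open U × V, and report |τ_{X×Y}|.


Basis B = {∅ × ∅, {λ} × {p1}, {λ, ν} × {p1}, {λ} × {p1, p2, p3}, {λ, μ, ν} × {p1}, {λ, ν} × {p1, p2, p3}, {λ, μ, ν} × {p1, p2, p3}}; |τ_{X×Y}| = 10.

Enumerate products U × V with U ∈ τ_X, V ∈ τ_Y (deduplicated):
  ∅ × ∅ = {} (∅)
  {λ} × {p1} = {(λ,p1)}
  {λ, ν} × {p1} = {(λ,p1), (ν,p1)}
  {λ} × {p1, p2, p3} = {(λ,p1), (λ,p2), (λ,p3)}
  {λ, μ, ν} × {p1} = {(λ,p1), (μ,p1), (ν,p1)}
  {λ, ν} × {p1, p2, p3} = {(λ,p1), (λ,p2), (λ,p3), (ν,p1), (ν,p2), (ν,p3)}
  {λ, μ, ν} × {p1, p2, p3} = {(λ,p1), (λ,p2), (λ,p3), (μ,p1), (μ,p2), (μ,p3), (ν,p1), (ν,p2), (ν,p3)}
These 7 distinct sets form the basis B.
Close under arbitrary unions to get τ_{X×Y}; counting gives |τ_{X×Y}| = 10.


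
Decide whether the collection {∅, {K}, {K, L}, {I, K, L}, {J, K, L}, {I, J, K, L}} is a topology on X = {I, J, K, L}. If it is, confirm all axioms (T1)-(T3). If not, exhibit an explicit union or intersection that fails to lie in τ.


τ IS a topology on X.

Axiom (T1): ∅ ∈ τ? Yes; X ∈ τ? Yes.
Axiom (T2/T3): check pairwise unions and intersections of members of τ.
All pairwise intersections and unions checked — each lies in τ. Therefore τ satisfies (T1), (T2), (T3): it IS a topology on X.


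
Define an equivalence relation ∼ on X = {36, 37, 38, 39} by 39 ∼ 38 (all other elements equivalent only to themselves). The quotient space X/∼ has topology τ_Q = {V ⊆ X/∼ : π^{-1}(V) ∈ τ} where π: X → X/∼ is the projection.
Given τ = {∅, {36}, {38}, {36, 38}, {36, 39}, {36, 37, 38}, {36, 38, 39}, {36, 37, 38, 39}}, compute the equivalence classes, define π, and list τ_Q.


X/∼ = {[36], [37], [38=39]}; |τ_Q| = 4.

Equivalence classes: [36], [37], [38=39].
Quotient map π: X → X/∼ sends 36 ↦ [36], 37 ↦ [37], 38 ↦ [38=39], 39 ↦ [38=39].
For each subset V ⊆ X/∼, compute π^{-1}(V) ⊆ X and check whether π^{-1}(V) ∈ τ. V is open in τ_Q iff π^{-1}(V) ∈ τ.
  V = {}: π^{-1}(V) = ∅ ∈ τ ✓.
  V = {[36]}: π^{-1}(V) = {36} ∈ τ ✓.
  V = {[37]}: π^{-1}(V) = {37} ∉ τ ✗.
  V = {[36], [37]}: π^{-1}(V) = {36, 37} ∉ τ ✗.
  V = {[38=39]}: π^{-1}(V) = {38, 39} ∉ τ ✗.
  V = {[36], [38=39]}: π^{-1}(V) = {36, 38, 39} ∈ τ ✓.
  V = {[37], [38=39]}: π^{-1}(V) = {37, 38, 39} ∉ τ ✗.
  V = {[36], [37], [38=39]}: π^{-1}(V) = {36, 37, 38, 39} ∈ τ ✓.
Open sets in the quotient: τ_Q = {{}, {[36]}, {[36], [38=39]}, {[36], [37], [38=39]}} (4 elements).


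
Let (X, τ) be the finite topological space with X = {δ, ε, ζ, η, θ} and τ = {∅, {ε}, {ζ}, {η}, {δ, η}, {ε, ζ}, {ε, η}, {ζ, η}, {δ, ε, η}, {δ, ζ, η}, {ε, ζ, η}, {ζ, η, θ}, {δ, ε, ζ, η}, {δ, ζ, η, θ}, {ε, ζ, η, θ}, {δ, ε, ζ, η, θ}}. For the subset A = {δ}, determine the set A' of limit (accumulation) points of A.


A' = ∅

For each x ∈ X, list the open sets U ∈ τ with x ∈ U, then check whether U ∩ (A ∖ {x}) ≠ ∅ for every such U.
  x = δ: open {δ, η} ∋ x has {δ, η} ∩ (A ∖ {δ}) = ∅, so x is NOT a limit point.
  x = ε: open {ε} ∋ x has {ε} ∩ (A ∖ {ε}) = ∅, so x is NOT a limit point.
  x = ζ: open {ζ} ∋ x has {ζ} ∩ (A ∖ {ζ}) = ∅, so x is NOT a limit point.
  x = η: open {η} ∋ x has {η} ∩ (A ∖ {η}) = ∅, so x is NOT a limit point.
  x = θ: open {ζ, η, θ} ∋ x has {ζ, η, θ} ∩ (A ∖ {θ}) = ∅, so x is NOT a limit point.
Collecting: A' = ∅.


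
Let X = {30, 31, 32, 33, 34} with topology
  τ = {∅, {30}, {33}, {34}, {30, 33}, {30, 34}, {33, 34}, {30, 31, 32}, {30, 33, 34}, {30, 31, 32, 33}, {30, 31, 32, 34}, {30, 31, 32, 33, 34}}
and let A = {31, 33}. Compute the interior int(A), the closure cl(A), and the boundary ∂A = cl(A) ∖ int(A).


int(A) = {33}, cl(A) = {31, 32, 33}, ∂A = {31, 32}.

Closed sets in (X, τ) are complements of opens:
  closed(X, τ) = {∅, {33}, {34}, {31, 32}, {33, 34}, {30, 31, 32}, {31, 32, 33}, {31, 32, 34}, {30, 31, 32, 33}, {30, 31, 32, 34}, {31, 32, 33, 34}, {30, 31, 32, 33, 34}}.
int(A) = ⋃ {U ∈ τ : U ⊆ A}. Opens contained in A: ∅, {33}.
Taking the union of these: int(A) = {33}.
cl(A) = ⋂ {C closed : A ⊆ C}. Closed sets containing A: {31, 32, 33}, {30, 31, 32, 33}, {31, 32, 33, 34}, {30, 31, 32, 33, 34}.
Intersecting these: cl(A) = {31, 32, 33}.
∂A = cl(A) ∖ int(A) = {31, 32, 33} ∖ {33} = {31, 32}.


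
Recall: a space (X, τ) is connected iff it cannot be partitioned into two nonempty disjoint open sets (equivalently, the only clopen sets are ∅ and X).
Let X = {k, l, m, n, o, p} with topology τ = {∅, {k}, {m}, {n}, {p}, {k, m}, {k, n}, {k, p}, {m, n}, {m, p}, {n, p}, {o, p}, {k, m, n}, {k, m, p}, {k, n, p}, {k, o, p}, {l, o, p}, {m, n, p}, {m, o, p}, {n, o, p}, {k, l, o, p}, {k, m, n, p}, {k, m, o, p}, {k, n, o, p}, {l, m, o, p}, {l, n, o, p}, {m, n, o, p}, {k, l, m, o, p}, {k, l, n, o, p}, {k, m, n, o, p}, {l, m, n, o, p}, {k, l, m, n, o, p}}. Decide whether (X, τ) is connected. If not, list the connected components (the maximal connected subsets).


(X, τ) is disconnected; components = [{k}, {m}, {n}, {l, o, p}].

Find clopen sets (U ∈ τ with X ∖ U ∈ τ):
  U = ∅, X ∖ U = {k, l, m, n, o, p} — both open, so U is clopen.
  U = {k}, X ∖ U = {l, m, n, o, p} — both open, so U is clopen.
  U = {m}, X ∖ U = {k, l, n, o, p} — both open, so U is clopen.
  U = {n}, X ∖ U = {k, l, m, o, p} — both open, so U is clopen.
  U = {k, m}, X ∖ U = {l, n, o, p} — both open, so U is clopen.
  U = {k, n}, X ∖ U = {l, m, o, p} — both open, so U is clopen.
  U = {m, n}, X ∖ U = {k, l, o, p} — both open, so U is clopen.
  U = {k, m, n}, X ∖ U = {l, o, p} — both open, so U is clopen.
  U = {l, o, p}, X ∖ U = {k, m, n} — both open, so U is clopen.
  U = {k, l, o, p}, X ∖ U = {m, n} — both open, so U is clopen.
  U = {l, m, o, p}, X ∖ U = {k, n} — both open, so U is clopen.
  U = {l, n, o, p}, X ∖ U = {k, m} — both open, so U is clopen.
  U = {k, l, m, o, p}, X ∖ U = {n} — both open, so U is clopen.
  U = {k, l, n, o, p}, X ∖ U = {m} — both open, so U is clopen.
  U = {l, m, n, o, p}, X ∖ U = {k} — both open, so U is clopen.
  U = {k, l, m, n, o, p}, X ∖ U = ∅ — both open, so U is clopen.
Nontrivial clopen(s) exist: e.g. {k, m, n}. So (X, τ) is disconnected.
Compute connected components by grouping points that agree on all clopens:
  component: {k}
  component: {m}
  component: {n}
  component: {l, o, p}


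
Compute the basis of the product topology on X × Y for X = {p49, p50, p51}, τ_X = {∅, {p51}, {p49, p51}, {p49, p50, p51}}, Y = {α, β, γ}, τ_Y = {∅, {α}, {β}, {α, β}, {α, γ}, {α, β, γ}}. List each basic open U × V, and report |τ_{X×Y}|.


Basis B = {∅ × ∅, {p51} × {α}, {p51} × {β}, {p49, p51} × {α}, {p49, p51} × {β}, {p51} × {α, β}, {p51} × {α, γ}, {p49, p50, p51} × {α}, {p49, p50, p51} × {β}, {p51} × {α, β, γ}, {p49, p51} × {α, β}, {p49, p51} × {α, γ}, {p49, p51} × {α, β, γ}, {p49, p50, p51} × {α, β}, {p49, p50, p51} × {α, γ}, {p49, p50, p51} × {α, β, γ}}; |τ_{X×Y}| = 40.

Enumerate products U × V with U ∈ τ_X, V ∈ τ_Y (deduplicated):
  ∅ × ∅ = {} (∅)
  {p51} × {α} = {(p51,α)}
  {p51} × {β} = {(p51,β)}
  {p49, p51} × {α} = {(p49,α), (p51,α)}
  {p49, p51} × {β} = {(p49,β), (p51,β)}
  {p51} × {α, β} = {(p51,α), (p51,β)}
  {p51} × {α, γ} = {(p51,α), (p51,γ)}
  {p49, p50, p51} × {α} = {(p49,α), (p50,α), (p51,α)}
  {p49, p50, p51} × {β} = {(p49,β), (p50,β), (p51,β)}
  {p51} × {α, β, γ} = {(p51,α), (p51,β), (p51,γ)}
  {p49, p51} × {α, β} = {(p49,α), (p49,β), (p51,α), (p51,β)}
  {p49, p51} × {α, γ} = {(p49,α), (p49,γ), (p51,α), (p51,γ)}
  {p49, p51} × {α, β, γ} = {(p49,α), (p49,β), (p49,γ), (p51,α), (p51,β), (p51,γ)}
  {p49, p50, p51} × {α, β} = {(p49,α), (p49,β), (p50,α), (p50,β), (p51,α), (p51,β)}
  {p49, p50, p51} × {α, γ} = {(p49,α), (p49,γ), (p50,α), (p50,γ), (p51,α), (p51,γ)}
  {p49, p50, p51} × {α, β, γ} = {(p49,α), (p49,β), (p49,γ), (p50,α), (p50,β), (p50,γ), (p51,α), (p51,β), (p51,γ)}
These 16 distinct sets form the basis B.
Close under arbitrary unions to get τ_{X×Y}; counting gives |τ_{X×Y}| = 40.


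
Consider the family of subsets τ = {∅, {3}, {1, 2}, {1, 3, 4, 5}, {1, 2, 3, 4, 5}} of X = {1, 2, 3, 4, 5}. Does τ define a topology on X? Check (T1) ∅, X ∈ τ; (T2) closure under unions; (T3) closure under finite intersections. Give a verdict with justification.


τ is NOT a topology on X.

Axiom (T1): ∅ ∈ τ? Yes; X ∈ τ? Yes.
Axiom (T2/T3): check pairwise unions and intersections of members of τ.
Counterexample for (T2): {3} ∪ {1, 2} = {1, 2, 3} ∉ τ. Therefore τ is NOT a topology.


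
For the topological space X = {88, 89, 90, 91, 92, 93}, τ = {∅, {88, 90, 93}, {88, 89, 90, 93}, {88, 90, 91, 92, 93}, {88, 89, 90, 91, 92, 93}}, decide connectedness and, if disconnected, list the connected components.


(X, τ) is connected.

Find clopen sets (U ∈ τ with X ∖ U ∈ τ):
  U = ∅, X ∖ U = {88, 89, 90, 91, 92, 93} — both open, so U is clopen.
  U = {88, 89, 90, 91, 92, 93}, X ∖ U = ∅ — both open, so U is clopen.
Only trivial clopens (∅ and X) exist, so (X, τ) is connected.
Compute connected components by grouping points that agree on all clopens:
  component: {88, 89, 90, 91, 92, 93}


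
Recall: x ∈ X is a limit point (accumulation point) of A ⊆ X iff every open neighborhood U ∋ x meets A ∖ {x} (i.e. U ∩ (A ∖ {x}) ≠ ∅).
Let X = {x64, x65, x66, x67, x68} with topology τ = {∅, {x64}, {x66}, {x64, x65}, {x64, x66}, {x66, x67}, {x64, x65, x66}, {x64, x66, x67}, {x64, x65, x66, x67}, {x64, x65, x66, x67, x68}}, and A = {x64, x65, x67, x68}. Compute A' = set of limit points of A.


A' = {x65, x68}

For each x ∈ X, list the open sets U ∈ τ with x ∈ U, then check whether U ∩ (A ∖ {x}) ≠ ∅ for every such U.
  x = x64: open {x64} ∋ x has {x64} ∩ (A ∖ {x64}) = ∅, so x is NOT a limit point.
  x = x65: opens ∋ x are {x64, x65}, {x64, x65, x66}, {x64, x65, x66, x67}, {x64, x65, x66, x67, x68}; each meets A ∖ {x65}, so x IS a limit point.
  x = x66: open {x66} ∋ x has {x66} ∩ (A ∖ {x66}) = ∅, so x is NOT a limit point.
  x = x67: open {x66, x67} ∋ x has {x66, x67} ∩ (A ∖ {x67}) = ∅, so x is NOT a limit point.
  x = x68: opens ∋ x are {x64, x65, x66, x67, x68}; each meets A ∖ {x68}, so x IS a limit point.
Collecting: A' = {x65, x68}.


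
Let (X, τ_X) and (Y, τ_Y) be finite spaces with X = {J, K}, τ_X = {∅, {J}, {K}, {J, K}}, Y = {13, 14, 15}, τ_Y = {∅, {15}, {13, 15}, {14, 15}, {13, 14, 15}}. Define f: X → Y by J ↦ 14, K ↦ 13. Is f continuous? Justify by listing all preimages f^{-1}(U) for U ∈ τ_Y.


f IS continuous.

Compute f^{-1}(U) for each U ∈ τ_Y:
  U = ∅: f^{-1}(U) = ∅ ∈ τ_X ✓.
  U = {15}: f^{-1}(U) = ∅ ∈ τ_X ✓.
  U = {13, 15}: f^{-1}(U) = {K} ∈ τ_X ✓.
  U = {14, 15}: f^{-1}(U) = {J} ∈ τ_X ✓.
  U = {13, 14, 15}: f^{-1}(U) = {J, K} ∈ τ_X ✓.
Every preimage lies in τ_X, so f IS continuous.


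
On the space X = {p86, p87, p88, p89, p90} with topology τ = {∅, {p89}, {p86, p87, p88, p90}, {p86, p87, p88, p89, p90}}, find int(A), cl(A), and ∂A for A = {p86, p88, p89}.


int(A) = {p89}, cl(A) = {p86, p87, p88, p89, p90}, ∂A = {p86, p87, p88, p90}.

Closed sets in (X, τ) are complements of opens:
  closed(X, τ) = {∅, {p89}, {p86, p87, p88, p90}, {p86, p87, p88, p89, p90}}.
int(A) = ⋃ {U ∈ τ : U ⊆ A}. Opens contained in A: ∅, {p89}.
Taking the union of these: int(A) = {p89}.
cl(A) = ⋂ {C closed : A ⊆ C}. Closed sets containing A: {p86, p87, p88, p89, p90}.
Intersecting these: cl(A) = {p86, p87, p88, p89, p90}.
∂A = cl(A) ∖ int(A) = {p86, p87, p88, p89, p90} ∖ {p89} = {p86, p87, p88, p90}.


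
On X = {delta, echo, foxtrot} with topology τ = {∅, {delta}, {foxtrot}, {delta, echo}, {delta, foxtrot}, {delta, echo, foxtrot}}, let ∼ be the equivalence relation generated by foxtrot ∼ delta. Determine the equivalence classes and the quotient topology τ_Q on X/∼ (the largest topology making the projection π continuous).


X/∼ = {[delta=foxtrot], [echo]}; |τ_Q| = 3.

Equivalence classes: [delta=foxtrot], [echo].
Quotient map π: X → X/∼ sends delta ↦ [delta=foxtrot], echo ↦ [echo], foxtrot ↦ [delta=foxtrot].
For each subset V ⊆ X/∼, compute π^{-1}(V) ⊆ X and check whether π^{-1}(V) ∈ τ. V is open in τ_Q iff π^{-1}(V) ∈ τ.
  V = {}: π^{-1}(V) = ∅ ∈ τ ✓.
  V = {[delta=foxtrot]}: π^{-1}(V) = {delta, foxtrot} ∈ τ ✓.
  V = {[echo]}: π^{-1}(V) = {echo} ∉ τ ✗.
  V = {[delta=foxtrot], [echo]}: π^{-1}(V) = {delta, echo, foxtrot} ∈ τ ✓.
Open sets in the quotient: τ_Q = {{}, {[delta=foxtrot]}, {[delta=foxtrot], [echo]}} (3 elements).


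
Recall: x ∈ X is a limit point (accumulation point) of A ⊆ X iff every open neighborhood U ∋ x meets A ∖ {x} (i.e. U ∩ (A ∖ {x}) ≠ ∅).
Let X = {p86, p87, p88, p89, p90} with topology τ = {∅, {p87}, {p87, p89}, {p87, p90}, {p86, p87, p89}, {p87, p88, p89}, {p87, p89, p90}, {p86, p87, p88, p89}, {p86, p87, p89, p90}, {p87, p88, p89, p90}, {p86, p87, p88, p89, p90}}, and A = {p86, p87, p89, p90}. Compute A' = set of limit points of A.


A' = {p86, p88, p89, p90}

For each x ∈ X, list the open sets U ∈ τ with x ∈ U, then check whether U ∩ (A ∖ {x}) ≠ ∅ for every such U.
  x = p86: opens ∋ x are {p86, p87, p89}, {p86, p87, p88, p89}, {p86, p87, p89, p90}, {p86, p87, p88, p89, p90}; each meets A ∖ {p86}, so x IS a limit point.
  x = p87: open {p87} ∋ x has {p87} ∩ (A ∖ {p87}) = ∅, so x is NOT a limit point.
  x = p88: opens ∋ x are {p87, p88, p89}, {p86, p87, p88, p89}, {p87, p88, p89, p90}, {p86, p87, p88, p89, p90}; each meets A ∖ {p88}, so x IS a limit point.
  x = p89: opens ∋ x are {p87, p89}, {p86, p87, p89}, {p87, p88, p89}, {p87, p89, p90}, {p86, p87, p88, p89}, {p86, p87, p89, p90}, {p87, p88, p89, p90}, {p86, p87, p88, p89, p90}; each meets A ∖ {p89}, so x IS a limit point.
  x = p90: opens ∋ x are {p87, p90}, {p87, p89, p90}, {p86, p87, p89, p90}, {p87, p88, p89, p90}, {p86, p87, p88, p89, p90}; each meets A ∖ {p90}, so x IS a limit point.
Collecting: A' = {p86, p88, p89, p90}.


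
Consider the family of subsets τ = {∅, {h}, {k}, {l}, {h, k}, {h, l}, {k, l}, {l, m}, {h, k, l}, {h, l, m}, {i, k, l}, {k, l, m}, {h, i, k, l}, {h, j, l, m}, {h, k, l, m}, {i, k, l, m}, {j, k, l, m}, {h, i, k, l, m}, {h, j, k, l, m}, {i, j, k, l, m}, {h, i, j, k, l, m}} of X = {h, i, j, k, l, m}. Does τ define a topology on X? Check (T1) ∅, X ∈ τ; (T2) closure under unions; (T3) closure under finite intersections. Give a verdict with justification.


τ is NOT a topology on X.

Axiom (T1): ∅ ∈ τ? Yes; X ∈ τ? Yes.
Axiom (T2/T3): check pairwise unions and intersections of members of τ.
Counterexample for (T3): {h, j, l, m} ∩ {j, k, l, m} = {j, l, m} ∉ τ. Therefore τ is NOT a topology.


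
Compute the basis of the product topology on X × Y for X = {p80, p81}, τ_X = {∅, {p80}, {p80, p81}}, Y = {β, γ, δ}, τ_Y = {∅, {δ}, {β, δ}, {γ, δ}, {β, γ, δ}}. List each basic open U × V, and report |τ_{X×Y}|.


Basis B = {∅ × ∅, {p80} × {δ}, {p80} × {β, δ}, {p80} × {γ, δ}, {p80, p81} × {δ}, {p80} × {β, γ, δ}, {p80, p81} × {β, δ}, {p80, p81} × {γ, δ}, {p80, p81} × {β, γ, δ}}; |τ_{X×Y}| = 14.

Enumerate products U × V with U ∈ τ_X, V ∈ τ_Y (deduplicated):
  ∅ × ∅ = {} (∅)
  {p80} × {δ} = {(p80,δ)}
  {p80} × {β, δ} = {(p80,β), (p80,δ)}
  {p80} × {γ, δ} = {(p80,γ), (p80,δ)}
  {p80, p81} × {δ} = {(p80,δ), (p81,δ)}
  {p80} × {β, γ, δ} = {(p80,β), (p80,γ), (p80,δ)}
  {p80, p81} × {β, δ} = {(p80,β), (p80,δ), (p81,β), (p81,δ)}
  {p80, p81} × {γ, δ} = {(p80,γ), (p80,δ), (p81,γ), (p81,δ)}
  {p80, p81} × {β, γ, δ} = {(p80,β), (p80,γ), (p80,δ), (p81,β), (p81,γ), (p81,δ)}
These 9 distinct sets form the basis B.
Close under arbitrary unions to get τ_{X×Y}; counting gives |τ_{X×Y}| = 14.


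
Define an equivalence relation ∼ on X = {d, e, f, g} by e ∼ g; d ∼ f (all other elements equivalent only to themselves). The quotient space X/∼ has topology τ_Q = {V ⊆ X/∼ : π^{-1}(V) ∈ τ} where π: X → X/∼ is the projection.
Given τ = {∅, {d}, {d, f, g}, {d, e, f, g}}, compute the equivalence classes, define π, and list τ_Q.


X/∼ = {[d=f], [e=g]}; |τ_Q| = 2.

Equivalence classes: [d=f], [e=g].
Quotient map π: X → X/∼ sends d ↦ [d=f], e ↦ [e=g], f ↦ [d=f], g ↦ [e=g].
For each subset V ⊆ X/∼, compute π^{-1}(V) ⊆ X and check whether π^{-1}(V) ∈ τ. V is open in τ_Q iff π^{-1}(V) ∈ τ.
  V = {}: π^{-1}(V) = ∅ ∈ τ ✓.
  V = {[d=f]}: π^{-1}(V) = {d, f} ∉ τ ✗.
  V = {[e=g]}: π^{-1}(V) = {e, g} ∉ τ ✗.
  V = {[d=f], [e=g]}: π^{-1}(V) = {d, e, f, g} ∈ τ ✓.
Open sets in the quotient: τ_Q = {{}, {[d=f], [e=g]}} (2 elements).


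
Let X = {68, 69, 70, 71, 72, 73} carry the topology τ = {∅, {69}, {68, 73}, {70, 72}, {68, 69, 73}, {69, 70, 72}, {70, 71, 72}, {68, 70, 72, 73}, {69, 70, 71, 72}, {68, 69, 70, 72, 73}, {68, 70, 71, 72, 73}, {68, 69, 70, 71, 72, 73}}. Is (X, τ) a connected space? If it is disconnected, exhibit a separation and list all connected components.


(X, τ) is disconnected; components = [{69}, {68, 73}, {70, 71, 72}].

Find clopen sets (U ∈ τ with X ∖ U ∈ τ):
  U = ∅, X ∖ U = {68, 69, 70, 71, 72, 73} — both open, so U is clopen.
  U = {69}, X ∖ U = {68, 70, 71, 72, 73} — both open, so U is clopen.
  U = {68, 73}, X ∖ U = {69, 70, 71, 72} — both open, so U is clopen.
  U = {68, 69, 73}, X ∖ U = {70, 71, 72} — both open, so U is clopen.
  U = {70, 71, 72}, X ∖ U = {68, 69, 73} — both open, so U is clopen.
  U = {69, 70, 71, 72}, X ∖ U = {68, 73} — both open, so U is clopen.
  U = {68, 70, 71, 72, 73}, X ∖ U = {69} — both open, so U is clopen.
  U = {68, 69, 70, 71, 72, 73}, X ∖ U = ∅ — both open, so U is clopen.
Nontrivial clopen(s) exist: e.g. {70, 71, 72}. So (X, τ) is disconnected.
Compute connected components by grouping points that agree on all clopens:
  component: {69}
  component: {68, 73}
  component: {70, 71, 72}


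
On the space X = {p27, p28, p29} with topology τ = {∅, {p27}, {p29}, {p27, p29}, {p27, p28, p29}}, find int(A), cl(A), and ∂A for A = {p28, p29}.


int(A) = {p29}, cl(A) = {p28, p29}, ∂A = {p28}.

Closed sets in (X, τ) are complements of opens:
  closed(X, τ) = {∅, {p28}, {p27, p28}, {p28, p29}, {p27, p28, p29}}.
int(A) = ⋃ {U ∈ τ : U ⊆ A}. Opens contained in A: ∅, {p29}.
Taking the union of these: int(A) = {p29}.
cl(A) = ⋂ {C closed : A ⊆ C}. Closed sets containing A: {p28, p29}, {p27, p28, p29}.
Intersecting these: cl(A) = {p28, p29}.
∂A = cl(A) ∖ int(A) = {p28, p29} ∖ {p29} = {p28}.


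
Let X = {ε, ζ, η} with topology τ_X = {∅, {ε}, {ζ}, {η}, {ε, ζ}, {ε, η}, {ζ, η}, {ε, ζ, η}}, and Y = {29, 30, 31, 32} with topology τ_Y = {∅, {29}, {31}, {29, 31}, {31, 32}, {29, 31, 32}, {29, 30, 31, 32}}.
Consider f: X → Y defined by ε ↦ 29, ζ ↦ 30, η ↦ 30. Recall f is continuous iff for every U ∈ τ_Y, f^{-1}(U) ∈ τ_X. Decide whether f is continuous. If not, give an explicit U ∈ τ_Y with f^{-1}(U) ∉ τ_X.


f IS continuous.

Compute f^{-1}(U) for each U ∈ τ_Y:
  U = ∅: f^{-1}(U) = ∅ ∈ τ_X ✓.
  U = {29}: f^{-1}(U) = {ε} ∈ τ_X ✓.
  U = {31}: f^{-1}(U) = ∅ ∈ τ_X ✓.
  U = {29, 31}: f^{-1}(U) = {ε} ∈ τ_X ✓.
  U = {31, 32}: f^{-1}(U) = ∅ ∈ τ_X ✓.
  U = {29, 31, 32}: f^{-1}(U) = {ε} ∈ τ_X ✓.
  U = {29, 30, 31, 32}: f^{-1}(U) = {ε, ζ, η} ∈ τ_X ✓.
Every preimage lies in τ_X, so f IS continuous.


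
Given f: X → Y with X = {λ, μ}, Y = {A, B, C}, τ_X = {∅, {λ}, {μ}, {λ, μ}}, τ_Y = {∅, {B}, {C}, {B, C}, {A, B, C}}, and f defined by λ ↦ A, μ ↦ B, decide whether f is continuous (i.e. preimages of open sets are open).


f IS continuous.

Compute f^{-1}(U) for each U ∈ τ_Y:
  U = ∅: f^{-1}(U) = ∅ ∈ τ_X ✓.
  U = {B}: f^{-1}(U) = {μ} ∈ τ_X ✓.
  U = {C}: f^{-1}(U) = ∅ ∈ τ_X ✓.
  U = {B, C}: f^{-1}(U) = {μ} ∈ τ_X ✓.
  U = {A, B, C}: f^{-1}(U) = {λ, μ} ∈ τ_X ✓.
Every preimage lies in τ_X, so f IS continuous.


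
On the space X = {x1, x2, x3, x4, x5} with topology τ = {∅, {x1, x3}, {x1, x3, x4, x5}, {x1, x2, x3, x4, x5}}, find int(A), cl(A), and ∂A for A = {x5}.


int(A) = ∅, cl(A) = {x2, x4, x5}, ∂A = {x2, x4, x5}.

Closed sets in (X, τ) are complements of opens:
  closed(X, τ) = {∅, {x2}, {x2, x4, x5}, {x1, x2, x3, x4, x5}}.
int(A) = ⋃ {U ∈ τ : U ⊆ A}. Opens contained in A: ∅.
Taking the union of these: int(A) = ∅.
cl(A) = ⋂ {C closed : A ⊆ C}. Closed sets containing A: {x2, x4, x5}, {x1, x2, x3, x4, x5}.
Intersecting these: cl(A) = {x2, x4, x5}.
∂A = cl(A) ∖ int(A) = {x2, x4, x5} ∖ ∅ = {x2, x4, x5}.


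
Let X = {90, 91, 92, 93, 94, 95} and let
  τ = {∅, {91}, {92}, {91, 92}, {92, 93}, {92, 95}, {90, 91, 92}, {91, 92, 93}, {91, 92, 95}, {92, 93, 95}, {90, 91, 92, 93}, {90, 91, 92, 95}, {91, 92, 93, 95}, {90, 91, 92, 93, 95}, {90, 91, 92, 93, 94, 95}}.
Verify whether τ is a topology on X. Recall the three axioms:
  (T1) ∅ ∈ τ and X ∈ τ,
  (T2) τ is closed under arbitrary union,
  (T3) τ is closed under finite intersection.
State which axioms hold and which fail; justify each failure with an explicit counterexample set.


τ IS a topology on X.

Axiom (T1): ∅ ∈ τ? Yes; X ∈ τ? Yes.
Axiom (T2/T3): check pairwise unions and intersections of members of τ.
All pairwise intersections and unions checked — each lies in τ. Therefore τ satisfies (T1), (T2), (T3): it IS a topology on X.


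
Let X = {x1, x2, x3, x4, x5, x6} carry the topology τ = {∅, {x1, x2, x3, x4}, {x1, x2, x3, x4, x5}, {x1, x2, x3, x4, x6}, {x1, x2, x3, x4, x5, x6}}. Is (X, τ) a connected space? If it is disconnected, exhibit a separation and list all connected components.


(X, τ) is connected.

Find clopen sets (U ∈ τ with X ∖ U ∈ τ):
  U = ∅, X ∖ U = {x1, x2, x3, x4, x5, x6} — both open, so U is clopen.
  U = {x1, x2, x3, x4, x5, x6}, X ∖ U = ∅ — both open, so U is clopen.
Only trivial clopens (∅ and X) exist, so (X, τ) is connected.
Compute connected components by grouping points that agree on all clopens:
  component: {x1, x2, x3, x4, x5, x6}


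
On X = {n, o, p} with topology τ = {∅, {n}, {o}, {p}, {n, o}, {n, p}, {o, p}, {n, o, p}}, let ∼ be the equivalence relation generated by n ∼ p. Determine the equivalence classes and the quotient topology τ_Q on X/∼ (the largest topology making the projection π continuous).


X/∼ = {[n=p], [o]}; |τ_Q| = 4.

Equivalence classes: [n=p], [o].
Quotient map π: X → X/∼ sends n ↦ [n=p], o ↦ [o], p ↦ [n=p].
For each subset V ⊆ X/∼, compute π^{-1}(V) ⊆ X and check whether π^{-1}(V) ∈ τ. V is open in τ_Q iff π^{-1}(V) ∈ τ.
  V = {}: π^{-1}(V) = ∅ ∈ τ ✓.
  V = {[n=p]}: π^{-1}(V) = {n, p} ∈ τ ✓.
  V = {[o]}: π^{-1}(V) = {o} ∈ τ ✓.
  V = {[n=p], [o]}: π^{-1}(V) = {n, o, p} ∈ τ ✓.
Open sets in the quotient: τ_Q = {{}, {[n=p]}, {[o]}, {[n=p], [o]}} (4 elements).
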